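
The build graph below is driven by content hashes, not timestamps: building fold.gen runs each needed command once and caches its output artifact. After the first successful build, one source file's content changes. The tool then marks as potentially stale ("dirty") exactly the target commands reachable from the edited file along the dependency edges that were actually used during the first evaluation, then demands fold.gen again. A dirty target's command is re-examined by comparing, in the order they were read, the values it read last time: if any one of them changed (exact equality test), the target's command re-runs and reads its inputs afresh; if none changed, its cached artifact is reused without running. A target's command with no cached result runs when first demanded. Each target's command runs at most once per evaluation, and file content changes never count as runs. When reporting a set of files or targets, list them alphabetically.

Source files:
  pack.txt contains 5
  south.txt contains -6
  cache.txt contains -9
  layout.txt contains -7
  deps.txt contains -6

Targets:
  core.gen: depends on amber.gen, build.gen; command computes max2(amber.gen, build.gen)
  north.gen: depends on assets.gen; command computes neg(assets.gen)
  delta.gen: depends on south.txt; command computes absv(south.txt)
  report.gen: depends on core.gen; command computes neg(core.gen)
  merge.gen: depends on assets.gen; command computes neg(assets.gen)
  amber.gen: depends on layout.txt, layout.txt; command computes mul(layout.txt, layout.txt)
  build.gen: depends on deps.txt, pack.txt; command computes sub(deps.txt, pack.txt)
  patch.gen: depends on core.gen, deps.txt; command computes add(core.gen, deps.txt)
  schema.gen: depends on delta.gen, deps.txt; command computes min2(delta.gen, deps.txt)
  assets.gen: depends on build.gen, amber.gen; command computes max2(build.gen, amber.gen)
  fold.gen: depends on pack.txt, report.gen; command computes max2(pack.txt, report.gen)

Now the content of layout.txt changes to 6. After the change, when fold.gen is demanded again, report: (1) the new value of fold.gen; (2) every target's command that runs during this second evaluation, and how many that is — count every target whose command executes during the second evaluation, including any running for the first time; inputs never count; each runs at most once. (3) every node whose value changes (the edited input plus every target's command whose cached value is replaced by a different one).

Initial pass — values computed on the first demand:
  amber.gen = mul(-7, -7) = 49
  build.gen = sub(-6, 5) = -11
  core.gen = max2(49, -11) = 49
  report.gen = neg(49) = -49
  fold.gen = max2(5, -49) = 5

Second demand — change propagation:
  amber.gen: re-runs because layout.txt -7->6; layout.txt -7->6; new result 36.
  core.gen: re-runs because amber.gen 49->36; new result 36.
  report.gen: re-runs because core.gen 49->36; new result -36.
  fold.gen: re-runs because report.gen -49->-36; new result 5 (unchanged).

fold.gen now evaluates to 5.
Run set: amber.gen, core.gen, fold.gen, report.gen (4 run).
Changed values: amber.gen, core.gen, layout.txt, report.gen.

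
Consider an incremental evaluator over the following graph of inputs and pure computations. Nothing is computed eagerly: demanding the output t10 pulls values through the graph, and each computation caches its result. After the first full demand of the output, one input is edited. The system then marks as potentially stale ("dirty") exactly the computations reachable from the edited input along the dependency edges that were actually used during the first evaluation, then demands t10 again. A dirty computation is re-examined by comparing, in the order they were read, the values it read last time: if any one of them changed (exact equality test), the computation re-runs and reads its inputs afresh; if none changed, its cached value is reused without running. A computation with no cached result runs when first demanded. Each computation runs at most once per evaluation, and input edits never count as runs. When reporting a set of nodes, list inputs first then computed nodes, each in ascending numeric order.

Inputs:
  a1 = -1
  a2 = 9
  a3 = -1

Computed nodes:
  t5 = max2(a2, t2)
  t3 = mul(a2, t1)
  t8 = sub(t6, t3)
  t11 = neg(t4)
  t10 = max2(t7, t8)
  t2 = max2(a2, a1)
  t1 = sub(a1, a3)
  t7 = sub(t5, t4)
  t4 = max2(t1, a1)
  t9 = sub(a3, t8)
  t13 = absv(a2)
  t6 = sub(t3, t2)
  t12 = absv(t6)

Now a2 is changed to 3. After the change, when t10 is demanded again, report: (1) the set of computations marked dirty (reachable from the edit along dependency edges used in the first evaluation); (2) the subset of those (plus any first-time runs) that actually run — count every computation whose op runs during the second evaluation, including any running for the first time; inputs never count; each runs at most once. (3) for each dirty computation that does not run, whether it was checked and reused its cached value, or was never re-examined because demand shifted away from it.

Initial pass — values computed on the first demand:
  t1 = sub(-1, -1) = 0
  t2 = max2(9, -1) = 9
  t3 = mul(9, 0) = 0
  t4 = max2(0, -1) = 0
  t5 = max2(9, 9) = 9
  t6 = sub(0, 9) = -9
  t7 = sub(9, 0) = 9
  t8 = sub(-9, 0) = -9
  t10 = max2(9, -9) = 9

Second demand — change propagation:
  t2: re-runs because a2 9->3; new result 3.
  t3: re-runs because a2 9->3; new result 0 (unchanged).
  t5: re-runs because a2 9->3; t2 9->3; new result 3.
  t6: re-runs because t2 9->3; new result -3.
  t7: re-runs because t5 9->3; new result 3.
  t8: re-runs because t6 -9->-3; new result -3.
  t10: re-runs because t7 9->3; t8 -9->-3; new result 3.

Dirty set: t2, t3, t5, t6, t7, t8, t10.
Run set: t2, t3, t5, t6, t7, t8, t10 (7 run).
All dirty computations ended up running.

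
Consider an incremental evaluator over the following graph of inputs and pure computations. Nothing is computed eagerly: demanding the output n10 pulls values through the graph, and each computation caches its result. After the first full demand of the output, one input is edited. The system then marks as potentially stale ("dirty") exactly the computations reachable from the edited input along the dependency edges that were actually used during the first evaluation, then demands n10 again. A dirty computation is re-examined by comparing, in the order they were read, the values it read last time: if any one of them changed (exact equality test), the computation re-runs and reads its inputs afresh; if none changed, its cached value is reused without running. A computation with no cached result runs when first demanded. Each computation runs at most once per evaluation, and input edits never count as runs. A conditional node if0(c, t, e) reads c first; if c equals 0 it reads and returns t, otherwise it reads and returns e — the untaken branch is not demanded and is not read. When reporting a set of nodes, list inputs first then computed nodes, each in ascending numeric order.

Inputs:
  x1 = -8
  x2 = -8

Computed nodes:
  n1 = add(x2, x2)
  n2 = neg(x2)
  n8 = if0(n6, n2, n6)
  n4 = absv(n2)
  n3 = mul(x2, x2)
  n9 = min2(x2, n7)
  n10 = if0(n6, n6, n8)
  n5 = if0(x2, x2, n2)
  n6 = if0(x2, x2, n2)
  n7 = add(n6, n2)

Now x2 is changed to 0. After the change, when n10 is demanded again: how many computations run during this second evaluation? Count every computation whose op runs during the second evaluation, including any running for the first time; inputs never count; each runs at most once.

Run set: n6, n10 (2 run).
The important point: the flipped condition redirects demand; n2, n8 are left stale, never re-checked.

Initial pass — values computed on the first demand:
  n2 = neg(-8) = 8
  n6 = if0(x2=-8 -> else branch n2) = 8
  n8 = if0(n6=8 -> else branch n6) = 8
  n10 = if0(n6=8 -> else branch n8) = 8

Second demand — change propagation:
  n2: dirty yet unreached — the second evaluation never asks for it.
  n6: re-runs because x2 -8->0; new result 0.
  n8: dirty yet unreached — the second evaluation never asks for it.
  n10: re-runs because n6 8->0; new result 0.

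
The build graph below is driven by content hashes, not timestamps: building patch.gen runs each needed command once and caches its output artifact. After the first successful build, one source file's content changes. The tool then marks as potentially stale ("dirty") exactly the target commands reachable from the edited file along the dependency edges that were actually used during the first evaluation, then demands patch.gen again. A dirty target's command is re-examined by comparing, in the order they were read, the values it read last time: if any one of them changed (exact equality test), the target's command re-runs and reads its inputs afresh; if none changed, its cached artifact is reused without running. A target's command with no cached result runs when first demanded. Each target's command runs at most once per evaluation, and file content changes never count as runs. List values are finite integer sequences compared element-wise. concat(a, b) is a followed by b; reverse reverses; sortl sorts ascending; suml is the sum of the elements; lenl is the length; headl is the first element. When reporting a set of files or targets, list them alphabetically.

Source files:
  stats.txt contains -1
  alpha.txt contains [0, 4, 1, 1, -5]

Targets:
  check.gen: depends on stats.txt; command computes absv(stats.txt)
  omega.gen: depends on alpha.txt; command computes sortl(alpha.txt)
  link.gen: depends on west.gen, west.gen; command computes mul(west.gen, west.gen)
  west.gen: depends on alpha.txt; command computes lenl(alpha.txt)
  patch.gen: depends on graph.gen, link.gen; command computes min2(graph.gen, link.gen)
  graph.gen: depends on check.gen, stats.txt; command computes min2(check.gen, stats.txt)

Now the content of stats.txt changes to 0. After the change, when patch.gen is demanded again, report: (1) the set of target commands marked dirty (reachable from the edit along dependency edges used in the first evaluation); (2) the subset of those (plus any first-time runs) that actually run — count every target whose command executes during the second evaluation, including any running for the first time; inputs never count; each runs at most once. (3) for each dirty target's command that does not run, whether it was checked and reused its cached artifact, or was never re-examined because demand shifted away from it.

Initial pass — values computed on the first demand:
  check.gen = absv(-1) = 1
  graph.gen = min2(1, -1) = -1
  west.gen = lenl([0, 4, 1, 1, -5]) = 5
  link.gen = mul(5, 5) = 25
  patch.gen = min2(-1, 25) = -1

Second demand — change propagation:
  check.gen: re-runs because stats.txt -1->0; new result 0.
  graph.gen: re-runs because check.gen 1->0; stats.txt -1->0; new result 0.
  patch.gen: re-runs because graph.gen -1->0; new result 0.

Dirty set: check.gen, graph.gen, patch.gen.
Run set: check.gen, graph.gen, patch.gen (3 run).
All dirty target commands ended up running.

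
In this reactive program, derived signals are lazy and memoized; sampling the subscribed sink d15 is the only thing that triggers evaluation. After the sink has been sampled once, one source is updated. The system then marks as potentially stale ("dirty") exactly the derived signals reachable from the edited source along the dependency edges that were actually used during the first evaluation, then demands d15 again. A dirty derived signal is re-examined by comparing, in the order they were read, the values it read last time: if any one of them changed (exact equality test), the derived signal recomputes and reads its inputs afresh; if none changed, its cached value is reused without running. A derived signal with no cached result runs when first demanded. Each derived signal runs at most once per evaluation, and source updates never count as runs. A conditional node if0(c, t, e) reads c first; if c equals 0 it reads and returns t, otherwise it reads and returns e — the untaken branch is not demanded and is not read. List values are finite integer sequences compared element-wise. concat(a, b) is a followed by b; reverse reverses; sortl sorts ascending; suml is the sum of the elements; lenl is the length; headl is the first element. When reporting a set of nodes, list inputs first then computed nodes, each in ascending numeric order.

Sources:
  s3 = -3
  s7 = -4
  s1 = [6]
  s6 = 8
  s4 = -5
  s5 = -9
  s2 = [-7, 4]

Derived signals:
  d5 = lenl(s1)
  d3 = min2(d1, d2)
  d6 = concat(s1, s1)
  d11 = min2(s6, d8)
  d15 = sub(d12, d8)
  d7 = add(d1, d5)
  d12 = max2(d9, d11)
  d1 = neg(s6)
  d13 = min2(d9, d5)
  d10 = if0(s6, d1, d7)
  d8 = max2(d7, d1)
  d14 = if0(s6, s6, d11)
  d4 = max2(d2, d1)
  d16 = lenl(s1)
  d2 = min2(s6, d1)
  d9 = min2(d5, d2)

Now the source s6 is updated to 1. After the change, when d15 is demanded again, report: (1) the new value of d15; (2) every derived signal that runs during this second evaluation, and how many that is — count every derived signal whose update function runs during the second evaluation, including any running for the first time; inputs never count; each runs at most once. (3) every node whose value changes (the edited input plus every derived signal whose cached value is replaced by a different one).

Demanding d15 again yields 0.
8 derived signals run: d1, d2, d7, d8, d9, d11, d12, d15.
The nodes whose values change: s6, d1, d2, d7, d8, d9, d11, d12.

First demand of the output computes:
  d1 = neg(8) = -8
  d2 = min2(8, -8) = -8
  d5 = lenl([6]) = 1
  d7 = add(-8, 1) = -7
  d8 = max2(-7, -8) = -7
  d9 = min2(1, -8) = -8
  d11 = min2(8, -7) = -7
  d12 = max2(-8, -7) = -7
  d15 = sub(-7, -7) = 0

After the edit, cleaning proceeds:
  d1: a read changed (s6 8->1) — executes, giving -1.
  d2: a read changed (s6 8->1; d1 -8->-1) — executes, giving -1.
  d7: a read changed (d1 -8->-1) — executes, giving 0.
  d8: a read changed (d7 -7->0; d1 -8->-1) — executes, giving 0.
  d9: a read changed (d2 -8->-1) — executes, giving -1.
  d11: a read changed (s6 8->1; d8 -7->0) — executes, giving 0.
  d12: a read changed (d9 -8->-1; d11 -7->0) — executes, giving 0.
  d15: a read changed (d12 -7->0; d8 -7->0) — executes, giving 0 — identical to its old value.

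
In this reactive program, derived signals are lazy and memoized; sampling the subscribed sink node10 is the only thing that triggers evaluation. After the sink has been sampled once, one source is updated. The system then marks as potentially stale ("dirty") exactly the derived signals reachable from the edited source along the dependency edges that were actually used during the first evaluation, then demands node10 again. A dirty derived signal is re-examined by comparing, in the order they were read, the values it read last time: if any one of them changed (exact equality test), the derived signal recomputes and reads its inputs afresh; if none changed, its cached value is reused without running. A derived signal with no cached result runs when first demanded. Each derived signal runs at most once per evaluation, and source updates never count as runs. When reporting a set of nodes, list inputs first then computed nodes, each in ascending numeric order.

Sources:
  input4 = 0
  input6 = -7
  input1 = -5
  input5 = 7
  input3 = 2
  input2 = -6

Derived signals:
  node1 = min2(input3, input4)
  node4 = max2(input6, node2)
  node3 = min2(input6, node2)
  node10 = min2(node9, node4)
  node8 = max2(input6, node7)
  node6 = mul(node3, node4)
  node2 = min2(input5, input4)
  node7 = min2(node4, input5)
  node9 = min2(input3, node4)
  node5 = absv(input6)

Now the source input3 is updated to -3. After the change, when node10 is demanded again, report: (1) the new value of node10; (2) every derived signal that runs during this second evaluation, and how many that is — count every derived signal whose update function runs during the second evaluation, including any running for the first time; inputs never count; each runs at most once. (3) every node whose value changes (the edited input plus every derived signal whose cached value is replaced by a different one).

First demand of the output computes:
  node2 = min2(7, 0) = 0
  node4 = max2(-7, 0) = 0
  node9 = min2(2, 0) = 0
  node10 = min2(0, 0) = 0

After the edit, cleaning proceeds:
  node9: a read changed (input3 2->-3) — executes, giving -3.
  node10: a read changed (node9 0->-3) — executes, giving -3.

Demanding node10 again yields -3.
2 derived signals run: node9, node10.
The nodes whose values change: input3, node9, node10.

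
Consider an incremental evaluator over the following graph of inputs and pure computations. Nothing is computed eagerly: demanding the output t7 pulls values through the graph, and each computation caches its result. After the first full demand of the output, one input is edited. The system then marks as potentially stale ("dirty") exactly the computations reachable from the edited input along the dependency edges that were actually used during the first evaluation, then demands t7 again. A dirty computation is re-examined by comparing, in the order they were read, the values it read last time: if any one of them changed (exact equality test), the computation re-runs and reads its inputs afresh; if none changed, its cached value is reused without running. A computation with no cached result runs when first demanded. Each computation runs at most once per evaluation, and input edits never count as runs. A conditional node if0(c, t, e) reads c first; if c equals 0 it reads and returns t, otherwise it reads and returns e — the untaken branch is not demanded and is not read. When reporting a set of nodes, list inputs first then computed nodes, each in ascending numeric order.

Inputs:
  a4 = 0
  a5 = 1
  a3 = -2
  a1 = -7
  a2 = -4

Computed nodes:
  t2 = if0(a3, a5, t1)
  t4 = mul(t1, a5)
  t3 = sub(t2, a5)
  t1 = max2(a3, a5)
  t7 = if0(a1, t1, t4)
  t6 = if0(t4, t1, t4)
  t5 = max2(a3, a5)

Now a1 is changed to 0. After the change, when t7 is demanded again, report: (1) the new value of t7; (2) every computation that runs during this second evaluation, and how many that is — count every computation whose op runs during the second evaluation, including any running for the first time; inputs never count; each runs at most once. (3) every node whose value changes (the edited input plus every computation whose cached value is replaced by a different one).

Initial pass — values computed on the first demand:
  t1 = max2(-2, 1) = 1
  t4 = mul(1, 1) = 1
  t7 = if0(a1=-7 -> else branch t4) = 1

Second demand — change propagation:
  t7: re-runs because a1 -7->0; new result 1 (unchanged).

t7 now evaluates to 1.
Run set: t7 (1 run).
Changed values: a1.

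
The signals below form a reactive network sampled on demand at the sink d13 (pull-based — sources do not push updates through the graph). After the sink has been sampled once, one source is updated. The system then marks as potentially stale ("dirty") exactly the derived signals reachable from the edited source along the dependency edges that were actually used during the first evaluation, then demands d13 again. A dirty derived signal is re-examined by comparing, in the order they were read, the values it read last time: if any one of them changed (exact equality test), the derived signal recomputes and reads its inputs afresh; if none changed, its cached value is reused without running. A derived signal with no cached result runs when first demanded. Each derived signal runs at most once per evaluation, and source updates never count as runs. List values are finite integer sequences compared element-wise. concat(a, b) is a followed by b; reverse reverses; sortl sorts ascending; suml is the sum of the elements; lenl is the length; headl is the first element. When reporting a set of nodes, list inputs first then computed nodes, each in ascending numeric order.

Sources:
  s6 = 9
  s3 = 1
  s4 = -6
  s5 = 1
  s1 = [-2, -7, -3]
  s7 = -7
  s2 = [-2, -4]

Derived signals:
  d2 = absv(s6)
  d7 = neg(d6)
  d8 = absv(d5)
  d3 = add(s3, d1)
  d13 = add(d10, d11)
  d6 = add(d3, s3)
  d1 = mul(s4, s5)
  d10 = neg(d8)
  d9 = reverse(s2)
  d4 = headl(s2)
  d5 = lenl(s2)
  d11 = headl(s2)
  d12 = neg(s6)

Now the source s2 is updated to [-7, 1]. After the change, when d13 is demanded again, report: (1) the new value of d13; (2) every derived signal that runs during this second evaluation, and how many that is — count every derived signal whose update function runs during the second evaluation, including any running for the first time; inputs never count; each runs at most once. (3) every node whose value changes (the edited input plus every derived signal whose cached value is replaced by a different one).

Initial pass — values computed on the first demand:
  d5 = lenl([-2, -4]) = 2
  d8 = absv(2) = 2
  d10 = neg(2) = -2
  d11 = headl([-2, -4]) = -2
  d13 = add(-2, -2) = -4

Second demand — change propagation:
  d5: re-runs because s2 [-2, -4]->[-7, 1]; new result 2 (unchanged).
  d8: re-examined; everything it read last time is the same (d5 unchanged) — cache 2 kept, no run.
  d10: re-examined; everything it read last time is the same (d8 unchanged) — cache -2 kept, no run.
  d11: re-runs because s2 [-2, -4]->[-7, 1]; new result -7.
  d13: re-runs because d11 -2->-7; new result -9.

The important point: at d8 every value read last time is unchanged, so the dirty flag clears without a run.

d13 now evaluates to -9.
Run set: d5, d11, d13 (3 run).
Changed values: s2, d11, d13.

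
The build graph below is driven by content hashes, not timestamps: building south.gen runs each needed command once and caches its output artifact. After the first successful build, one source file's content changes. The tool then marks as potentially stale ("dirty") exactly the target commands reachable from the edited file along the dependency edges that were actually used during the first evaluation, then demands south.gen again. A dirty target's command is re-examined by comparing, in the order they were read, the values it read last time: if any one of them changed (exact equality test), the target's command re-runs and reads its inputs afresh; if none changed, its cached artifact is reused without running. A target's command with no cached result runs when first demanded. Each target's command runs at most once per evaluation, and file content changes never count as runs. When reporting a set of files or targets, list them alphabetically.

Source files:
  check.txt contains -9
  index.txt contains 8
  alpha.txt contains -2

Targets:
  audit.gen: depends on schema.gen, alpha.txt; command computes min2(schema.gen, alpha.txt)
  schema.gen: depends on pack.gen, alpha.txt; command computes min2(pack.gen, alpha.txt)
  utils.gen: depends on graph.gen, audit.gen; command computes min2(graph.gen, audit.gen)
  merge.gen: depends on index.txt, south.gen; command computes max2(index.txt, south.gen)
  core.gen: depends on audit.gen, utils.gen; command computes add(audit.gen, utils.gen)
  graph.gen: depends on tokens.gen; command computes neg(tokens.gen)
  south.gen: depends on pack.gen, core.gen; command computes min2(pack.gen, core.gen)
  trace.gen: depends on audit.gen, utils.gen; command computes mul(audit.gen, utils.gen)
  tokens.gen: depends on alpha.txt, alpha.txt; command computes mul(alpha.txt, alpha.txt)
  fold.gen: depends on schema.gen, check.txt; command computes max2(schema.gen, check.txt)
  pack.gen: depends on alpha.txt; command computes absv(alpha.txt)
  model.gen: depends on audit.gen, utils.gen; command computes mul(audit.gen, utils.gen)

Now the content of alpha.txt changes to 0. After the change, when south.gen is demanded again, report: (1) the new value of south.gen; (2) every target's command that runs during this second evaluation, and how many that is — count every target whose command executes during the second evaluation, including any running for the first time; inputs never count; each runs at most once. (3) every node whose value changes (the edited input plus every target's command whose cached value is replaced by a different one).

Initial pass — values computed on the first demand:
  pack.gen = absv(-2) = 2
  schema.gen = min2(2, -2) = -2
  audit.gen = min2(-2, -2) = -2
  tokens.gen = mul(-2, -2) = 4
  graph.gen = neg(4) = -4
  utils.gen = min2(-4, -2) = -4
  core.gen = add(-2, -4) = -6
  south.gen = min2(2, -6) = -6

Second demand — change propagation:
  pack.gen: re-runs because alpha.txt -2->0; new result 0.
  schema.gen: re-runs because pack.gen 2->0; alpha.txt -2->0; new result 0.
  audit.gen: re-runs because schema.gen -2->0; alpha.txt -2->0; new result 0.
  tokens.gen: re-runs because alpha.txt -2->0; alpha.txt -2->0; new result 0.
  graph.gen: re-runs because tokens.gen 4->0; new result 0.
  utils.gen: re-runs because graph.gen -4->0; audit.gen -2->0; new result 0.
  core.gen: re-runs because audit.gen -2->0; utils.gen -4->0; new result 0.
  south.gen: re-runs because pack.gen 2->0; core.gen -6->0; new result 0.

south.gen now evaluates to 0.
Run set: audit.gen, core.gen, graph.gen, pack.gen, schema.gen, south.gen, tokens.gen, utils.gen (8 run).
Changed values: alpha.txt, audit.gen, core.gen, graph.gen, pack.gen, schema.gen, south.gen, tokens.gen, utils.gen.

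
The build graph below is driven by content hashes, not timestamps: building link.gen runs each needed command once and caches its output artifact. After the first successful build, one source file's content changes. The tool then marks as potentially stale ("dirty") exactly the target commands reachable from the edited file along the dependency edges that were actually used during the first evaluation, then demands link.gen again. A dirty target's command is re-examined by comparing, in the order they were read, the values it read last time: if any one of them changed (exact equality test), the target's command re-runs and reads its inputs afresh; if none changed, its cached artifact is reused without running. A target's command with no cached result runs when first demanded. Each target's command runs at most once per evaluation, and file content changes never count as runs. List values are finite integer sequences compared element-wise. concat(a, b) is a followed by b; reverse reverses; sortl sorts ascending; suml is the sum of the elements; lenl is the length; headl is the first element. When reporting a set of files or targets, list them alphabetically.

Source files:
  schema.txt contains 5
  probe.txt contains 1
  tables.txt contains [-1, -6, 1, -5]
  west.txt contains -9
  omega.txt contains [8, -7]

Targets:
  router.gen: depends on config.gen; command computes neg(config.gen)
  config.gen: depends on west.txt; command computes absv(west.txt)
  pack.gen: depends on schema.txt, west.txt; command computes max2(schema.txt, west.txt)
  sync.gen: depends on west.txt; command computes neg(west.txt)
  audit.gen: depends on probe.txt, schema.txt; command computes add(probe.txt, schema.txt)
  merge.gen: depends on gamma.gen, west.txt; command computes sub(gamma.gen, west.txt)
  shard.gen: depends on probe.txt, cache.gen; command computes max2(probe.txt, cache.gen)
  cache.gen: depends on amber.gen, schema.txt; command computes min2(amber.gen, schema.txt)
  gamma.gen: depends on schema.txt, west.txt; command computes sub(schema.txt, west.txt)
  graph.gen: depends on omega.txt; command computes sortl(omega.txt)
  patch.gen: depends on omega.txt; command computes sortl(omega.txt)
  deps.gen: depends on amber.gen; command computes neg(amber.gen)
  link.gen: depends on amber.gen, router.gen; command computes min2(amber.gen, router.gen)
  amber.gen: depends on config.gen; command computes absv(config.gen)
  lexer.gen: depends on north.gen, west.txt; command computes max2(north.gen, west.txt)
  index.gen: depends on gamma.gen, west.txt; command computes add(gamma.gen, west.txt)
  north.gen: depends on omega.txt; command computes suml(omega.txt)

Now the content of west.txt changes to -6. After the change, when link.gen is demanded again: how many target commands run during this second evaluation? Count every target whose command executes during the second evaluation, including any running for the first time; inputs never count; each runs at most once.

Run set: amber.gen, config.gen, link.gen, router.gen (4 run).

Initial pass — values computed on the first demand:
  config.gen = absv(-9) = 9
  amber.gen = absv(9) = 9
  router.gen = neg(9) = -9
  link.gen = min2(9, -9) = -9

Second demand — change propagation:
  config.gen: re-runs because west.txt -9->-6; new result 6.
  amber.gen: re-runs because config.gen 9->6; new result 6.
  router.gen: re-runs because config.gen 9->6; new result -6.
  link.gen: re-runs because amber.gen 9->6; router.gen -9->-6; new result -6.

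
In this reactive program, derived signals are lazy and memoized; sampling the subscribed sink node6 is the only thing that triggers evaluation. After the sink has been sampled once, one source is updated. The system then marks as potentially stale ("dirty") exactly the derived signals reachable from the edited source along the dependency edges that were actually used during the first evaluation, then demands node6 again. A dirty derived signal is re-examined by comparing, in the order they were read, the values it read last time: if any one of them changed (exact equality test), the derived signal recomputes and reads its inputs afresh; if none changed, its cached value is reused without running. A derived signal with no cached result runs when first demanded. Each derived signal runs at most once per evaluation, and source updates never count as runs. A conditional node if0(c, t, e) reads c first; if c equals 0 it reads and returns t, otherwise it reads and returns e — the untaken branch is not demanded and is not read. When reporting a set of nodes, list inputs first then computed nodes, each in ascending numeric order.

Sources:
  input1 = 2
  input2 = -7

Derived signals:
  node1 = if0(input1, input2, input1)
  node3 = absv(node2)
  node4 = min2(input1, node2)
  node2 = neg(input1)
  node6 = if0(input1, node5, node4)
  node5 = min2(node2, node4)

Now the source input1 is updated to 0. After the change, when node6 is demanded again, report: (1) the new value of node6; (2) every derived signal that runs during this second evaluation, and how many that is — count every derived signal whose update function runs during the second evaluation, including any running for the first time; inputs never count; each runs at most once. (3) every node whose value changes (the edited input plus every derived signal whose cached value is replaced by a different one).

First demand of the output computes:
  node2 = neg(2) = -2
  node4 = min2(2, -2) = -2
  node6 = if0(input1=2 -> else branch node4) = -2

After the edit, cleaning proceeds:
  node2: a read changed (input1 2->0) — executes, giving 0.
  node4: a read changed (input1 2->0; node2 -2->0) — executes, giving 0.
  node5: had never run; runs now, result 0.
  node6: a read changed (input1 2->0; node4 -2->0) — executes, giving 0.

Note the branch switch — node5 had no cache and runs now for the first time.

Demanding node6 again yields 0.
4 derived signals run: node2, node4, node5, node6.
The nodes whose values change: input1, node2, node4, node6.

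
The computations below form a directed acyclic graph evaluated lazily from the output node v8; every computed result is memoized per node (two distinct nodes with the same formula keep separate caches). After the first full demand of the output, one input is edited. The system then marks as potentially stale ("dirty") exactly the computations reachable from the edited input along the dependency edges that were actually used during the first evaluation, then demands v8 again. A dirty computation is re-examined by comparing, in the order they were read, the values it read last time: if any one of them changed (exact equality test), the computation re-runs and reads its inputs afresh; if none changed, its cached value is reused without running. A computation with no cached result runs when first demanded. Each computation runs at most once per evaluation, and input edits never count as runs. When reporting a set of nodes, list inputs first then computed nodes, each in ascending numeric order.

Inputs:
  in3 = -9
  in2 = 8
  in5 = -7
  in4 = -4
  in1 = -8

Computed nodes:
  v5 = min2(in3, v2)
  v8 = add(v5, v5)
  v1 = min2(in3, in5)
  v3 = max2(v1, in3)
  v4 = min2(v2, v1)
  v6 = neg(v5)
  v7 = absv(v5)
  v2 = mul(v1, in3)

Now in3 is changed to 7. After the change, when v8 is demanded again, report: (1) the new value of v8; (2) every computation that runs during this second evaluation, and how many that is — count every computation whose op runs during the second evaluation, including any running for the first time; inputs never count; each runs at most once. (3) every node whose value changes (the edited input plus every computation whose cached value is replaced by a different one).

Demanding v8 again yields -98.
4 computations run: v1, v2, v5, v8.
The nodes whose values change: in3, v1, v2, v5, v8.

First demand of the output computes:
  v1 = min2(-9, -7) = -9
  v2 = mul(-9, -9) = 81
  v5 = min2(-9, 81) = -9
  v8 = add(-9, -9) = -18

After the edit, cleaning proceeds:
  v1: a read changed (in3 -9->7) — executes, giving -7.
  v2: a read changed (v1 -9->-7; in3 -9->7) — executes, giving -49.
  v5: a read changed (in3 -9->7; v2 81->-49) — executes, giving -49.
  v8: a read changed (v5 -9->-49; v5 -9->-49) — executes, giving -98.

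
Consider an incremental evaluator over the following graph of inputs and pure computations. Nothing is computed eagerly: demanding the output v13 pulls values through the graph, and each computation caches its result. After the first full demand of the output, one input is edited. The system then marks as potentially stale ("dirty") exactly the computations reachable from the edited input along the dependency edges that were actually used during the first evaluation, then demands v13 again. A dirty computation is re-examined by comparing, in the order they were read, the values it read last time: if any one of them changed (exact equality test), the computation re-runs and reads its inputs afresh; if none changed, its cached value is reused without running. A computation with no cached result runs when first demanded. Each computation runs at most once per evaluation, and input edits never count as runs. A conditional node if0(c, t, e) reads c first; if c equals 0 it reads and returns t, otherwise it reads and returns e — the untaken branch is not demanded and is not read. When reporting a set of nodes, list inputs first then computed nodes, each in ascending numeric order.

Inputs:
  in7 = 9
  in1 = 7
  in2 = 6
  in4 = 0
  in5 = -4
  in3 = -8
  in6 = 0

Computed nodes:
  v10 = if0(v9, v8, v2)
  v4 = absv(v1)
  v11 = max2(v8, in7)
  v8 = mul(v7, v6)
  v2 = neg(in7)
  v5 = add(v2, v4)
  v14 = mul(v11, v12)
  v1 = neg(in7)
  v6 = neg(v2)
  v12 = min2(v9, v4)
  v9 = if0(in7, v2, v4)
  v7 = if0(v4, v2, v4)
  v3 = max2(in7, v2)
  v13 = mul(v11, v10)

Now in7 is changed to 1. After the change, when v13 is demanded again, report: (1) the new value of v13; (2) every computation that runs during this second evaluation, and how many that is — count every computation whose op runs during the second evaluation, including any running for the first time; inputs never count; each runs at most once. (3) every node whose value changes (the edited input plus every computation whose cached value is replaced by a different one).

Initial pass — values computed on the first demand:
  v1 = neg(9) = -9
  v2 = neg(9) = -9
  v4 = absv(-9) = 9
  v6 = neg(-9) = 9
  v7 = if0(v4=9 -> else branch v4) = 9
  v8 = mul(9, 9) = 81
  v9 = if0(in7=9 -> else branch v4) = 9
  v10 = if0(v9=9 -> else branch v2) = -9
  v11 = max2(81, 9) = 81
  v13 = mul(81, -9) = -729

Second demand — change propagation:
  v1: re-runs because in7 9->1; new result -1.
  v2: re-runs because in7 9->1; new result -1.
  v4: re-runs because v1 -9->-1; new result 1.
  v6: re-runs because v2 -9->-1; new result 1.
  v7: re-runs because v4 9->1; v4 9->1; new result 1.
  v8: re-runs because v7 9->1; v6 9->1; new result 1.
  v9: re-runs because in7 9->1; v4 9->1; new result 1.
  v10: re-runs because v9 9->1; v2 -9->-1; new result -1.
  v11: re-runs because v8 81->1; in7 9->1; new result 1.
  v13: re-runs because v11 81->1; v10 -9->-1; new result -1.

v13 now evaluates to -1.
Run set: v1, v2, v4, v6, v7, v8, v9, v10, v11, v13 (10 run).
Changed values: in7, v1, v2, v4, v6, v7, v8, v9, v10, v11, v13.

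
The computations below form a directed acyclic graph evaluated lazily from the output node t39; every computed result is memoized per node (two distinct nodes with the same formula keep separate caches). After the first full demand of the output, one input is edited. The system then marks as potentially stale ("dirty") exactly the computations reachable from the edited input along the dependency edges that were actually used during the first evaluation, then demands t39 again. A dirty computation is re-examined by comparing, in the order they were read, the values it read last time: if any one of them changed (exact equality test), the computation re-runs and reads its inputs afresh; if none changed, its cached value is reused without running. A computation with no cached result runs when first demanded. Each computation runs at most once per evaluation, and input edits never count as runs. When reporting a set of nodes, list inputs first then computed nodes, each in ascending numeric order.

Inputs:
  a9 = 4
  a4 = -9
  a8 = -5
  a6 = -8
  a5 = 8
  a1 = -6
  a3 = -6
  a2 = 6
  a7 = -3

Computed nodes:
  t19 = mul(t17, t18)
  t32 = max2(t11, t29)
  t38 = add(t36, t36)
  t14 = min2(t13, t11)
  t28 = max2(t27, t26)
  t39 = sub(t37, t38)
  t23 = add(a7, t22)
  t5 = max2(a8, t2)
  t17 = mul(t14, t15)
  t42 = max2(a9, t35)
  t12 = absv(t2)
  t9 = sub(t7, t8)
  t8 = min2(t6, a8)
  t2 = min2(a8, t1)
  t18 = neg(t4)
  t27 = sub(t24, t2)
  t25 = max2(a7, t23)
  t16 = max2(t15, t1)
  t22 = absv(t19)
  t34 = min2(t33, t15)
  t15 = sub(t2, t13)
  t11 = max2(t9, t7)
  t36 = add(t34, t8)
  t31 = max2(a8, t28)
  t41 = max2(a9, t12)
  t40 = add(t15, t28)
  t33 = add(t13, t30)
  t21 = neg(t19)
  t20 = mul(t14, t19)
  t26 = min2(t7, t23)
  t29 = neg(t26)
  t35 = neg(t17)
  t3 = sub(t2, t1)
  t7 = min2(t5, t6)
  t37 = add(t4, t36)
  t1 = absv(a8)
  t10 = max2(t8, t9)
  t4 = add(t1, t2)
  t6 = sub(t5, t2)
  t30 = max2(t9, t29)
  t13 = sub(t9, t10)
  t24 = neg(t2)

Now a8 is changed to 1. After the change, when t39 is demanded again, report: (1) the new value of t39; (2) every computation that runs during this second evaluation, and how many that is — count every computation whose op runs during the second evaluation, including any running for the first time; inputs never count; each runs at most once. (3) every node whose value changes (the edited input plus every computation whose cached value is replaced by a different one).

Demanding t39 again yields 1.
23 computations run: t1, t2, t4, t5, t6, t7, t8, t9, t10, t11, t15, t17, t18, t19, t26, t29, t30, t33, t34, t36, t37, t38, t39.
The nodes whose values change: a8, t1, t2, t4, t5, t7, t8, t15, t18, t26, t29, t30, t33, t34, t36, t37, t38, t39.
Note where the cutoff bites: t13 is checked, finds nothing changed, and keeps its cache.

First demand of the output computes:
  t1 = absv(-5) = 5
  t2 = min2(-5, 5) = -5
  t4 = add(5, -5) = 0
  t5 = max2(-5, -5) = -5
  t6 = sub(-5, -5) = 0
  t7 = min2(-5, 0) = -5
  t8 = min2(0, -5) = -5
  t9 = sub(-5, -5) = 0
  t10 = max2(-5, 0) = 0
  t11 = max2(0, -5) = 0
  t13 = sub(0, 0) = 0
  t14 = min2(0, 0) = 0
  t15 = sub(-5, 0) = -5
  t17 = mul(0, -5) = 0
  t18 = neg(0) = 0
  t19 = mul(0, 0) = 0
  t22 = absv(0) = 0
  t23 = add(-3, 0) = -3
  t26 = min2(-5, -3) = -5
  t29 = neg(-5) = 5
  t30 = max2(0, 5) = 5
  t33 = add(0, 5) = 5
  t34 = min2(5, -5) = -5
  t36 = add(-5, -5) = -10
  t37 = add(0, -10) = -10
  t38 = add(-10, -10) = -20
  t39 = sub(-10, -20) = 10

After the edit, cleaning proceeds:
  t1: a read changed (a8 -5->1) — executes, giving 1.
  t2: a read changed (a8 -5->1; t1 5->1) — executes, giving 1.
  t4: a read changed (t1 5->1; t2 -5->1) — executes, giving 2.
  t5: a read changed (a8 -5->1; t2 -5->1) — executes, giving 1.
  t6: a read changed (t5 -5->1; t2 -5->1) — executes, giving 0 — identical to its old value.
  t7: a read changed (t5 -5->1) — executes, giving 0.
  t8: a read changed (a8 -5->1) — executes, giving 0.
  t9: a read changed (t7 -5->0; t8 -5->0) — executes, giving 0 — identical to its old value.
  t10: a read changed (t8 -5->0) — executes, giving 0 — identical to its old value.
  t11: a read changed (t7 -5->0) — executes, giving 0 — identical to its old value.
  t13: dirty, but its reads are unchanged (t9 unchanged, t10 unchanged); cached 0 stands.
  t14: dirty, but its reads are unchanged (t13 unchanged, t11 unchanged); cached 0 stands.
  t15: a read changed (t2 -5->1) — executes, giving 1.
  t17: a read changed (t15 -5->1) — executes, giving 0 — identical to its old value.
  t18: a read changed (t4 0->2) — executes, giving -2.
  t19: a read changed (t18 0->-2) — executes, giving 0 — identical to its old value.
  t22: dirty, but its reads are unchanged (t19 unchanged); cached 0 stands.
  t23: dirty, but its reads are unchanged (a7 unchanged, t22 unchanged); cached -3 stands.
  t26: a read changed (t7 -5->0) — executes, giving -3.
  t29: a read changed (t26 -5->-3) — executes, giving 3.
  t30: a read changed (t29 5->3) — executes, giving 3.
  t33: a read changed (t30 5->3) — executes, giving 3.
  t34: a read changed (t33 5->3; t15 -5->1) — executes, giving 1.
  t36: a read changed (t34 -5->1; t8 -5->0) — executes, giving 1.
  t37: a read changed (t4 0->2; t36 -10->1) — executes, giving 3.
  t38: a read changed (t36 -10->1; t36 -10->1) — executes, giving 2.
  t39: a read changed (t37 -10->3; t38 -20->2) — executes, giving 1.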